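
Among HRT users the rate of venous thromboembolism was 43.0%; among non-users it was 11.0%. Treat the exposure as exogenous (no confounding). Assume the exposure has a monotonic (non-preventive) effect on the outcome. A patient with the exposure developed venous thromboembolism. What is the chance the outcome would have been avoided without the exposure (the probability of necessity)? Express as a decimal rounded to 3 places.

PN ≈ 0.744

p₁ = 0.43, p₀ = 0.11.
Under exogeneity and monotonicity, PN = (p₁ − p₀) / p₁.
PN = (0.43 − 0.11) / 0.43 = 0.32 / 0.43 ≈ 0.7442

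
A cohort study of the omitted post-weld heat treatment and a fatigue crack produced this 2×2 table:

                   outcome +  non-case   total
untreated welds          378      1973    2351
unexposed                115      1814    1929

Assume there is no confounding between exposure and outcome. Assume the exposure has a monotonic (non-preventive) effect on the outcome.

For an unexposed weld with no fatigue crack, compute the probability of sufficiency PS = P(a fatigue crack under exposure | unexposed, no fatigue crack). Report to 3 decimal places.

PS ≈ 0.108

p₁ = P(outcome | exposed) = 378/2351 = 0.16078
p₀ = P(outcome | unexposed) = 115/1929 = 0.059616
Under exogeneity and monotonicity, PS = (p₁ − p₀) / (1 − p₀).
PS = (0.16078 − 0.059616) / (1 − 0.059616) = 0.10117 / 0.94038 ≈ 0.1076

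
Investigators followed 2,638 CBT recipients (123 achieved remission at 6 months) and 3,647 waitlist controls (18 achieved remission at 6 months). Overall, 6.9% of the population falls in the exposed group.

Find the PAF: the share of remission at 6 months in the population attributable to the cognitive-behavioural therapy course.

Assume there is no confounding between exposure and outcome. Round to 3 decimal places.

p₁ = P(outcome | exposed) = 123/2638 = 0.046626
p₀ = P(outcome | unexposed) = 18/3647 = 0.0049356
Overall risk P(Y=1) = π·p₁ + (1−π)·p₀ = 0.069×0.046626 + 0.931×0.0049356 = 0.0078122.
Under exogeneity, PAF = [P(Y=1) − p₀] / P(Y=1).
PAF = (0.0078122 − 0.0049356) / 0.0078122 ≈ 0.3682

PAF ≈ 0.368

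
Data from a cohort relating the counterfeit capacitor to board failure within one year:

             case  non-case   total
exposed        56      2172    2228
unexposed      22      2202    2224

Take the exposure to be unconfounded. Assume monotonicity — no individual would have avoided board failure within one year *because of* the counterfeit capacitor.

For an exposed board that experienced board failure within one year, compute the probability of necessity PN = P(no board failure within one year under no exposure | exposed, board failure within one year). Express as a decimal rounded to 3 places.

p₁ = P(outcome | exposed) = 56/2228 = 0.025135
p₀ = P(outcome | unexposed) = 22/2224 = 0.0098921
Under exogeneity and monotonicity, PN = (p₁ − p₀)/p₁.
PN = (0.025135 − 0.0098921) / 0.025135 ≈ 0.6064

PN ≈ 0.606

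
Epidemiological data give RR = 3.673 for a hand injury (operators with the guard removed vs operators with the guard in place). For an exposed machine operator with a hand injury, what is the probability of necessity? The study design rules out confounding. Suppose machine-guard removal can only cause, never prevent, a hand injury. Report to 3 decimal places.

PN ≈ 0.728

Under exogeneity and monotonicity, PN = (RR − 1) / RR = 1 − 1/RR.
PN = (3.673 − 1) / 3.673 = 2.673 / 3.673 ≈ 0.7277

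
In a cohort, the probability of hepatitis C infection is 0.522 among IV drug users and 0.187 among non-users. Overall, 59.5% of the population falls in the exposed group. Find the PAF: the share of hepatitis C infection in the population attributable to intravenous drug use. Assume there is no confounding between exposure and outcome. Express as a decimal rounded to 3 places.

Let p₁ = 0.522, p₀ = 0.187.
Overall risk P(Y=1) = π·p₁ + (1−π)·p₀ = 0.595×0.522 + 0.405×0.187 = 0.38632.
Under exogeneity, PAF = [P(Y=1) − p₀] / P(Y=1).
PAF = (0.38632 − 0.187) / 0.38632 ≈ 0.5160

PAF ≈ 0.516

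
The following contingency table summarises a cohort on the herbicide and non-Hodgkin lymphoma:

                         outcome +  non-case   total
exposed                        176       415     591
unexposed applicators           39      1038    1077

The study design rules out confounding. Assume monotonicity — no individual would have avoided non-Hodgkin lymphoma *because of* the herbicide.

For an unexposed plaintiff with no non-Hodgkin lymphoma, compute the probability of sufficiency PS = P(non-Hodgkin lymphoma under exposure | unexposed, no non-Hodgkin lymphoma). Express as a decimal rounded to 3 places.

PS ≈ 0.271

p₁ = P(outcome | exposed) = 176/591 = 0.2978
p₀ = P(outcome | unexposed) = 39/1077 = 0.036212
Under exogeneity and monotonicity, PS = (p₁ − p₀) / (1 − p₀).
PS = (0.2978 − 0.036212) / (1 − 0.036212) = 0.26159 / 0.96379 ≈ 0.2714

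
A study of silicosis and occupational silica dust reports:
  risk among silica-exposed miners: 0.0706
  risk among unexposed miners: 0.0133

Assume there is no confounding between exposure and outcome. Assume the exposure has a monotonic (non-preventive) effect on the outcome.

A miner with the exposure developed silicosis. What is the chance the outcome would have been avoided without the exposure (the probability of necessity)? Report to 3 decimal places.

Let p₁ = 0.0706, p₀ = 0.0133.
Under exogeneity and monotonicity, PN = (p₁ − p₀) / p₁.
PN = (0.0706 − 0.0133) / 0.0706 = 0.0573 / 0.0706 ≈ 0.8116

PN ≈ 0.812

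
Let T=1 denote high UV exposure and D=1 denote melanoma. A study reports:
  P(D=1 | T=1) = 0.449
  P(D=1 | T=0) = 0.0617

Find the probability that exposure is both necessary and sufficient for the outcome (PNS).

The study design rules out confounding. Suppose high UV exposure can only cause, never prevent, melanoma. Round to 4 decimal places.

PNS ≈ 0.3873

Let p₁ = 0.449, p₀ = 0.0617.
Under exogeneity and monotonicity, PNS = p₁ − p₀.
PNS = 0.449 − 0.0617 = 0.3873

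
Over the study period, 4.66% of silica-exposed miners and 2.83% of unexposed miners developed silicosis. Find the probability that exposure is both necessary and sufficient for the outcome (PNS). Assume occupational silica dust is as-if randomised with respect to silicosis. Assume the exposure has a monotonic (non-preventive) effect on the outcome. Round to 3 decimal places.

p₁ = 0.0466, p₀ = 0.0283.
Under exogeneity and monotonicity, PNS = p₁ − p₀.
PNS = 0.0466 − 0.0283 = 0.0183

PNS ≈ 0.018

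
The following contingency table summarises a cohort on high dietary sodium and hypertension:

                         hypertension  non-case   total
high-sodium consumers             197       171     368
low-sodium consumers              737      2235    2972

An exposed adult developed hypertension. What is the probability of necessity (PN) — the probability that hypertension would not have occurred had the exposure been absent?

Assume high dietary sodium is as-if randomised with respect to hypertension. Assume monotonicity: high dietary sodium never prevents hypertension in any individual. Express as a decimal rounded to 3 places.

p₁ = P(outcome | exposed) = 197/368 = 0.53533
p₀ = P(outcome | unexposed) = 737/2972 = 0.24798
Under exogeneity and monotonicity, PN = (p₁ − p₀) / p₁.
PN = (0.53533 − 0.24798) / 0.53533 = 0.28734 / 0.53533 ≈ 0.5368

PN ≈ 0.537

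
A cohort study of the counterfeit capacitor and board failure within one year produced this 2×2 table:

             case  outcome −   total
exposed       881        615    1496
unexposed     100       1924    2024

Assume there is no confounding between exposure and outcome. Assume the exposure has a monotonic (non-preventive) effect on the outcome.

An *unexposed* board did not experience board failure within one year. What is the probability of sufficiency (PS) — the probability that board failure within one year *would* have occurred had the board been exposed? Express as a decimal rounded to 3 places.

p₁ = P(outcome | exposed) = 881/1496 = 0.5889
p₀ = P(outcome | unexposed) = 100/2024 = 0.049407
Under exogeneity and monotonicity, PS = (p₁ − p₀)/(1 − p₀).
PS = (0.5889 − 0.049407) / 0.95059 ≈ 0.5675

PS ≈ 0.568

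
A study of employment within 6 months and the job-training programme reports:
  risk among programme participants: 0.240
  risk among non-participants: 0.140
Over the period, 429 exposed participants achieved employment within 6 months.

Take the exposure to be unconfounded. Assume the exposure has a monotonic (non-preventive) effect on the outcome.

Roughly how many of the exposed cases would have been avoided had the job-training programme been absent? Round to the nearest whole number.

about 179 cases

Let p₁ = 0.24, p₀ = 0.14.
PN = (p₁ − p₀)/p₁ = (0.24 − 0.14) / 0.24 ≈ 0.41667.
Attributable cases ≈ PN × (exposed cases) = 0.41667 × 429 ≈ 178.75.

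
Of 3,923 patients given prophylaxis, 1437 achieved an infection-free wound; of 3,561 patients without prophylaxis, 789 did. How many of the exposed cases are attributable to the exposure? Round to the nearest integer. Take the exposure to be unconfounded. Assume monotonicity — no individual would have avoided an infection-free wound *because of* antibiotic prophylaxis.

p₁ = P(outcome | exposed) = 1437/3923 = 0.3663
p₀ = P(outcome | unexposed) = 789/3561 = 0.22157
PN = (p₁ − p₀)/p₁ = (0.3663 − 0.22157) / 0.3663 ≈ 0.39512.
Attributable cases ≈ PN × (exposed cases) = 0.39512 × 1437 ≈ 567.79.

about 568 cases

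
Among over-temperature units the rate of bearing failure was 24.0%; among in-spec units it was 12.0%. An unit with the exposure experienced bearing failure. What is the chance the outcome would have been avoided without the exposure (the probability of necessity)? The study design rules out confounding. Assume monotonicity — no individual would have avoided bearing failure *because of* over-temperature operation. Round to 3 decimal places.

PN ≈ 0.500

p₁ = 0.24, p₀ = 0.12.
Under exogeneity and monotonicity, PN = (p₁ − p₀) / p₁.
PN = (0.24 − 0.12) / 0.24 = 0.12 / 0.24 ≈ 0.5000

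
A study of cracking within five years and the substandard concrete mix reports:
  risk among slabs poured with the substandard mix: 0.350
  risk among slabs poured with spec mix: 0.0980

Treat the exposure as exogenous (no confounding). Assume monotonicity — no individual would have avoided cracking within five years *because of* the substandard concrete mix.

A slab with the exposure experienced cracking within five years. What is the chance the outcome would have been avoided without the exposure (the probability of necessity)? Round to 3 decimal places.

PN ≈ 0.720

Let p₁ = 0.35, p₀ = 0.098.
Under exogeneity and monotonicity, PN = (p₁ − p₀) / p₁.
PN = (0.35 − 0.098) / 0.35 = 0.252 / 0.35 ≈ 0.7200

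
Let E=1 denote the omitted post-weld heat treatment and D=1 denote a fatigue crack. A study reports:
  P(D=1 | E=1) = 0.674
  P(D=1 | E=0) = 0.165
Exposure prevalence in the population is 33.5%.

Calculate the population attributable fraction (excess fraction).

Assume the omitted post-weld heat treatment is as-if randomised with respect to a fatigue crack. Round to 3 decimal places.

Let p₁ = 0.674, p₀ = 0.165.
Overall risk P(Y=1) = π·p₁ + (1−π)·p₀ = 0.335×0.674 + 0.665×0.165 = 0.33552.
Under exogeneity, PAF = [P(Y=1) − p₀] / P(Y=1).
PAF = (0.33552 − 0.165) / 0.33552 ≈ 0.5082

PAF ≈ 0.508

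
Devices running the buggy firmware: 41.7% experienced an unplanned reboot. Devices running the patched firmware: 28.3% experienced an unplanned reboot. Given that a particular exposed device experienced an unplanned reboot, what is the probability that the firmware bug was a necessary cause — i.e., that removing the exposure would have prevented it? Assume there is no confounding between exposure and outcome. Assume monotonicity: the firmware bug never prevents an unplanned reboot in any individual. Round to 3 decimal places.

PN ≈ 0.321

p₁ = 0.417, p₀ = 0.283.
Under exogeneity and monotonicity, PN = (p₁ − p₀) / p₁.
PN = (0.417 − 0.283) / 0.417 = 0.134 / 0.417 ≈ 0.3213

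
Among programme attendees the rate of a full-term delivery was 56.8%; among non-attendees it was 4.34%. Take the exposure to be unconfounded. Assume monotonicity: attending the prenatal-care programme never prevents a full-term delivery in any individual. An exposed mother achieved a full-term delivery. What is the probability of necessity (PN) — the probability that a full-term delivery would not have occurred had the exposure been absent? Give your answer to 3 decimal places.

PN ≈ 0.924

p₁ = 0.568, p₀ = 0.0434.
Under exogeneity and monotonicity, PN = (p₁ − p₀) / p₁.
PN = (0.568 − 0.0434) / 0.568 = 0.5246 / 0.568 ≈ 0.9236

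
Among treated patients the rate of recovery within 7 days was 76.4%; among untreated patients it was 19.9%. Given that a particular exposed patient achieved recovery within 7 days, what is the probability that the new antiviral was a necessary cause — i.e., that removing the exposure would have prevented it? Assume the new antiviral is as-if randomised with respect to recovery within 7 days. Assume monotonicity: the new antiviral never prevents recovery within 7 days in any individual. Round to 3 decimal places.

PN ≈ 0.740

p₁ = 0.764, p₀ = 0.199.
Under exogeneity and monotonicity, PN = (p₁ − p₀) / p₁.
PN = (0.764 − 0.199) / 0.764 = 0.565 / 0.764 ≈ 0.7395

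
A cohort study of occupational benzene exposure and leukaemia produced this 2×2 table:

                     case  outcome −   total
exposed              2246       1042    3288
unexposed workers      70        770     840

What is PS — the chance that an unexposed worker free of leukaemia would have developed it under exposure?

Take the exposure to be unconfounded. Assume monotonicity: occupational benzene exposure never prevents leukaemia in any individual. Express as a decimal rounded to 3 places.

PS ≈ 0.654

p₁ = P(outcome | exposed) = 2246/3288 = 0.68309
p₀ = P(outcome | unexposed) = 70/840 = 0.083333
Under exogeneity and monotonicity, PS = (p₁ − p₀) / (1 − p₀).
PS = (0.68309 − 0.083333) / (1 − 0.083333) = 0.59976 / 0.91667 ≈ 0.6543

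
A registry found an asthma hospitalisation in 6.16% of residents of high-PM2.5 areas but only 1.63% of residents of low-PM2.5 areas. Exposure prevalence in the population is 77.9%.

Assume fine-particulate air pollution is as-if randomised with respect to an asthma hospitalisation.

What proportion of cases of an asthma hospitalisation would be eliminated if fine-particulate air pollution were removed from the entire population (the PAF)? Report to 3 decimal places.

p₁ = 0.0616, p₀ = 0.0163.
Overall risk P(Y=1) = π·p₁ + (1−π)·p₀ = 0.779×0.0616 + 0.221×0.0163 = 0.051589.
Under exogeneity, PAF = [P(Y=1) − p₀] / P(Y=1).
PAF = (0.051589 − 0.0163) / 0.051589 ≈ 0.6840

PAF ≈ 0.684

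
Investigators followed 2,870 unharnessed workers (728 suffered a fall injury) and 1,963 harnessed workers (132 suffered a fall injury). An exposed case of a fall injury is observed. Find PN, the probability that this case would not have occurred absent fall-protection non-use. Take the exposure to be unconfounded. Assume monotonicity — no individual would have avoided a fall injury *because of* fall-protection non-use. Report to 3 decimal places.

p₁ = P(outcome | exposed) = 728/2870 = 0.25366
p₀ = P(outcome | unexposed) = 132/1963 = 0.067244
Under exogeneity and monotonicity, PN = (p₁ − p₀) / p₁.
PN = (0.25366 − 0.067244) / 0.25366 = 0.18641 / 0.25366 ≈ 0.7349

PN ≈ 0.735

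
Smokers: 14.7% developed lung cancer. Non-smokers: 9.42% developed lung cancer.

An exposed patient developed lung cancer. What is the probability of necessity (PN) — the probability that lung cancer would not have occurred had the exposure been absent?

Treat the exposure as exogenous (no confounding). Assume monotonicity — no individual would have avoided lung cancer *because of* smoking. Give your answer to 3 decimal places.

PN ≈ 0.359

p₁ = 0.147, p₀ = 0.0942.
Under exogeneity and monotonicity, PN = (p₁ − p₀) / p₁.
PN = (0.147 − 0.0942) / 0.147 = 0.0528 / 0.147 ≈ 0.3592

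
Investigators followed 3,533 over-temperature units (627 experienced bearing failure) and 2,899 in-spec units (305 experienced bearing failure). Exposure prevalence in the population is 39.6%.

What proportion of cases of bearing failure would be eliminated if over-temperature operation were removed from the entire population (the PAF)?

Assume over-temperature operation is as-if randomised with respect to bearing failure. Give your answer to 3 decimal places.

PAF ≈ 0.214

p₁ = P(outcome | exposed) = 627/3533 = 0.17747
p₀ = P(outcome | unexposed) = 305/2899 = 0.10521
Overall risk P(Y=1) = π·p₁ + (1−π)·p₀ = 0.396×0.17747 + 0.604×0.10521 = 0.13382.
Under exogeneity, PAF = [P(Y=1) − p₀] / P(Y=1).
PAF = (0.13382 − 0.10521) / 0.13382 ≈ 0.2138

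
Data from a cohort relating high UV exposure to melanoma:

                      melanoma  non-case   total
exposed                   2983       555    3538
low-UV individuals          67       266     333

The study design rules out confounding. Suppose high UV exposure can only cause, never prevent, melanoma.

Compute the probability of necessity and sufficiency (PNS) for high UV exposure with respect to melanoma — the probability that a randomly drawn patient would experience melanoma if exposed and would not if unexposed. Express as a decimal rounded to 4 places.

p₁ = P(outcome | exposed) = 2983/3538 = 0.84313
p₀ = P(outcome | unexposed) = 67/333 = 0.2012
Under exogeneity and monotonicity, PNS = p₁ − p₀.
PNS = 0.84313 − 0.2012 = 0.64193

PNS ≈ 0.6419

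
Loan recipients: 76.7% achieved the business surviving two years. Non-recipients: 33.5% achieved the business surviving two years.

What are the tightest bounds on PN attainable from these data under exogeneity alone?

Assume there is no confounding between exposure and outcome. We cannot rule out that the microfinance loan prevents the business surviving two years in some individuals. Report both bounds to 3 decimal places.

0.563 ≤ PN ≤ 0.867

p₁ = 0.767, p₀ = 0.335.
Under exogeneity alone the bounds on PN are max{0,(p₁−p₀)/p₁} ≤ PN ≤ min{1,(1−p₀)/p₁}.
  lower = (p₁ − p₀)/p₁ = 0.432 / 0.767 ≈ 0.5632
  upper = min{1, (1 − p₀)/p₁} = 0.665 / 0.767 ≈ 0.8670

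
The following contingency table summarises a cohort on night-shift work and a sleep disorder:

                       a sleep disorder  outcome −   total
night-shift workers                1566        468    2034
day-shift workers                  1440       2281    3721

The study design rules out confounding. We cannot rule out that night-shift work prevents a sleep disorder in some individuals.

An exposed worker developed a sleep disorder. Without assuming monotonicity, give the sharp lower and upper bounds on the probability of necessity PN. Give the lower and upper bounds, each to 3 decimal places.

0.497 ≤ PN ≤ 0.796

p₁ = P(outcome | exposed) = 1566/2034 = 0.76991
p₀ = P(outcome | unexposed) = 1440/3721 = 0.38699
Under exogeneity alone the bounds on PN are max{0,(p₁−p₀)/p₁} ≤ PN ≤ min{1,(1−p₀)/p₁}.
  lower = (p₁ − p₀)/p₁ = 0.38292 / 0.76991 ≈ 0.4974
  upper = min{1, (1 − p₀)/p₁} = 0.61301 / 0.76991 ≈ 0.7962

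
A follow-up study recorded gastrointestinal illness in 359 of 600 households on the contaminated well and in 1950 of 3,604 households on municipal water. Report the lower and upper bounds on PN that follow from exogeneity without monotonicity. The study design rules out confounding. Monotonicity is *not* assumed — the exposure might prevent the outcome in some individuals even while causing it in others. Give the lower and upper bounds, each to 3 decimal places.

0.096 ≤ PN ≤ 0.767

p₁ = P(outcome | exposed) = 359/600 = 0.59833
p₀ = P(outcome | unexposed) = 1950/3604 = 0.54107
Under exogeneity alone the bounds on PN are max{0,(p₁−p₀)/p₁} ≤ PN ≤ min{1,(1−p₀)/p₁}.
  lower = (p₁ − p₀)/p₁ = 0.057268 / 0.59833 ≈ 0.0957
  upper = min{1, (1 − p₀)/p₁} = 0.45893 / 0.59833 ≈ 0.7670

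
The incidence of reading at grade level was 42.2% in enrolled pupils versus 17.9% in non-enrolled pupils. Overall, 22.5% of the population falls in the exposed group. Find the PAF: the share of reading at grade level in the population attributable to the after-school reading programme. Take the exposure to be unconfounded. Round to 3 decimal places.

p₁ = 0.422, p₀ = 0.179.
Overall risk P(Y=1) = π·p₁ + (1−π)·p₀ = 0.225×0.422 + 0.775×0.179 = 0.23367.
Under exogeneity, PAF = [P(Y=1) − p₀] / P(Y=1).
PAF = (0.23367 − 0.179) / 0.23367 ≈ 0.2340

PAF ≈ 0.234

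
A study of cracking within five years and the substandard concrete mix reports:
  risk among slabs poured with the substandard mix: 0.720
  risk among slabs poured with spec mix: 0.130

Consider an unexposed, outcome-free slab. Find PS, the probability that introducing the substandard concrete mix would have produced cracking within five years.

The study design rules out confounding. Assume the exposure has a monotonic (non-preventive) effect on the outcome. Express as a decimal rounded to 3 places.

Let p₁ = 0.72, p₀ = 0.13.
Under exogeneity and monotonicity, PS = (p₁ − p₀) / (1 − p₀).
PS = (0.72 − 0.13) / (1 − 0.13) = 0.59 / 0.87 ≈ 0.6782

PS ≈ 0.678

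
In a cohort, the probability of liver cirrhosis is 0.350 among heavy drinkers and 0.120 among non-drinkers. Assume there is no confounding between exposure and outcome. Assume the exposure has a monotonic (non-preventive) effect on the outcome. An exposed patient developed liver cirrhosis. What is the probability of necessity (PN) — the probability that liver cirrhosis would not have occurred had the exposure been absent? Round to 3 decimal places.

PN ≈ 0.657

Let p₁ = 0.35, p₀ = 0.12.
Under exogeneity and monotonicity, PN = (p₁ − p₀) / p₁.
PN = (0.35 − 0.12) / 0.35 = 0.23 / 0.35 ≈ 0.6571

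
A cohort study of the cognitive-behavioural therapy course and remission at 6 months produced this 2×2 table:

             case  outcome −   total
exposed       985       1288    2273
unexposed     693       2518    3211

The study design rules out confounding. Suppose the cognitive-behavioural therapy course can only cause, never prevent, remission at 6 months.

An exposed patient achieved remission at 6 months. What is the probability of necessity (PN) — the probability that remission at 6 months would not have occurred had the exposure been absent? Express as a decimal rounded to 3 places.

PN ≈ 0.502

p₁ = P(outcome | exposed) = 985/2273 = 0.43335
p₀ = P(outcome | unexposed) = 693/3211 = 0.21582
Under exogeneity and monotonicity, PN = (p₁ − p₀)/p₁.
PN = (0.43335 − 0.21582) / 0.43335 ≈ 0.5020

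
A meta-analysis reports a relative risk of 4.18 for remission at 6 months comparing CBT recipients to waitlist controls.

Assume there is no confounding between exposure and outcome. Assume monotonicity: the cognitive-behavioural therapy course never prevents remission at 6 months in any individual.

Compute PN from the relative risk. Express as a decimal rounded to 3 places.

PN ≈ 0.761

Under exogeneity and monotonicity, PN = (RR − 1) / RR = 1 − 1/RR.
PN = (4.18 − 1) / 4.18 = 3.18 / 4.18 ≈ 0.7608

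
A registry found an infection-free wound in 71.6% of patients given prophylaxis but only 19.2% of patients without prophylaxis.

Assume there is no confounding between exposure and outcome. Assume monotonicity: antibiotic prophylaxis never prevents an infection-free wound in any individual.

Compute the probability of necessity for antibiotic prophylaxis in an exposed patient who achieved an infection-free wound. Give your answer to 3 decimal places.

p₁ = 0.716, p₀ = 0.192.
Under exogeneity and monotonicity, PN = (p₁ − p₀) / p₁.
PN = (0.716 − 0.192) / 0.716 = 0.524 / 0.716 ≈ 0.7318

PN ≈ 0.732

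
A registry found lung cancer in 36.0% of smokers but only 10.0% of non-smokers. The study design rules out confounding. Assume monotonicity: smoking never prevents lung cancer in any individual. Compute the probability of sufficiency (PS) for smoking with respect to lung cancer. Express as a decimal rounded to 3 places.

p₁ = 0.36, p₀ = 0.1.
Under exogeneity and monotonicity, PS = (p₁ − p₀) / (1 − p₀).
PS = (0.36 − 0.1) / (1 − 0.1) = 0.26 / 0.9 ≈ 0.2889

PS ≈ 0.289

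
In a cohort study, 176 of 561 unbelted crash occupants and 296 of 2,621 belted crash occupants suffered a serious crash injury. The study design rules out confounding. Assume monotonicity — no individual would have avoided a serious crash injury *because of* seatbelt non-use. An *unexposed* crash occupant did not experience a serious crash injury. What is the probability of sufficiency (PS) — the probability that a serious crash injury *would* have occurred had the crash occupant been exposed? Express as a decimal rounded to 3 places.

p₁ = P(outcome | exposed) = 176/561 = 0.31373
p₀ = P(outcome | unexposed) = 296/2621 = 0.11293
Under exogeneity and monotonicity, PS = (p₁ − p₀) / (1 − p₀).
PS = (0.31373 − 0.11293) / (1 − 0.11293) = 0.20079 / 0.88707 ≈ 0.2264

PS ≈ 0.226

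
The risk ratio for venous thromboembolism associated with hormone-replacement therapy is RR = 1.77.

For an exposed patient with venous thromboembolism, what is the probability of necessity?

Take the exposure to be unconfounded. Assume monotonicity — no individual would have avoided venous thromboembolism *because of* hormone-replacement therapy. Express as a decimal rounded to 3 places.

PN ≈ 0.435

Under exogeneity and monotonicity, PN = (RR − 1) / RR = 1 − 1/RR.
PN = (1.77 − 1) / 1.77 = 0.77 / 1.77 ≈ 0.4350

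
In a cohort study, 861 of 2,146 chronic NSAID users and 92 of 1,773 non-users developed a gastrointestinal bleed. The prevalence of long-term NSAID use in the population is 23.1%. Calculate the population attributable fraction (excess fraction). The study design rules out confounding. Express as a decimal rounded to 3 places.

p₁ = P(outcome | exposed) = 861/2146 = 0.40121
p₀ = P(outcome | unexposed) = 92/1773 = 0.051889
Overall risk P(Y=1) = π·p₁ + (1−π)·p₀ = 0.231×0.40121 + 0.769×0.051889 = 0.13258.
Under exogeneity, PAF = [P(Y=1) − p₀] / P(Y=1).
PAF = (0.13258 − 0.051889) / 0.13258 ≈ 0.6086

PAF ≈ 0.609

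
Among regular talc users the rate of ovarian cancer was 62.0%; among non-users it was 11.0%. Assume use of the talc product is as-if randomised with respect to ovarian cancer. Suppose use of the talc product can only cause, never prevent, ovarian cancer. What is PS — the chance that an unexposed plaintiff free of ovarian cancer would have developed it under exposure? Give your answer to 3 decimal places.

PS ≈ 0.573

p₁ = 0.62, p₀ = 0.11.
Under exogeneity and monotonicity, PS = (p₁ − p₀) / (1 − p₀).
PS = (0.62 − 0.11) / (1 − 0.11) = 0.51 / 0.89 ≈ 0.5730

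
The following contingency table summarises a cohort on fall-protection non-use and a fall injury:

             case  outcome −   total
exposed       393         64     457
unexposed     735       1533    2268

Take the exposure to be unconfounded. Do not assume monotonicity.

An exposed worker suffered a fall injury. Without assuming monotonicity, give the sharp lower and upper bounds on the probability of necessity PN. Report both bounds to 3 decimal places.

p₁ = P(outcome | exposed) = 393/457 = 0.85996
p₀ = P(outcome | unexposed) = 735/2268 = 0.32407
Under exogeneity alone the bounds on PN are max{0,(p₁−p₀)/p₁} ≤ PN ≤ min{1,(1−p₀)/p₁}.
  lower = (p₁ − p₀)/p₁ = 0.53588 / 0.85996 ≈ 0.6232
  upper = min{1, (1 − p₀)/p₁} = 0.67593 / 0.85996 ≈ 0.7860

0.623 ≤ PN ≤ 0.786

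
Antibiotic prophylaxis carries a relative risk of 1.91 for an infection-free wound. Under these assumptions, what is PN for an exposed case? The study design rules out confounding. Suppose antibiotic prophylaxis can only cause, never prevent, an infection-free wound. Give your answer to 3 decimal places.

Under exogeneity and monotonicity, PN = (RR − 1) / RR = 1 − 1/RR.
PN = (1.91 − 1) / 1.91 = 0.91 / 1.91 ≈ 0.4764

PN ≈ 0.476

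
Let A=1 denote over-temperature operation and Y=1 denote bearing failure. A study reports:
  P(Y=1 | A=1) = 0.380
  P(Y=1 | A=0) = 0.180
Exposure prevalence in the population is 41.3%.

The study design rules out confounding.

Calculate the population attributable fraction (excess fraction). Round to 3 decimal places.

Let p₁ = 0.38, p₀ = 0.18.
Overall risk P(Y=1) = π·p₁ + (1−π)·p₀ = 0.413×0.38 + 0.587×0.18 = 0.2626.
Under exogeneity, PAF = [P(Y=1) − p₀] / P(Y=1).
PAF = (0.2626 − 0.18) / 0.2626 ≈ 0.3145

PAF ≈ 0.315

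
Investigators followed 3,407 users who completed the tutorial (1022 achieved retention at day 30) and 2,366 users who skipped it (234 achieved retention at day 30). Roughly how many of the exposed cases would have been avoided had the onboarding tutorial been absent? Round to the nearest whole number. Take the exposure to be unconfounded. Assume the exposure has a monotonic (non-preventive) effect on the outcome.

p₁ = P(outcome | exposed) = 1022/3407 = 0.29997
p₀ = P(outcome | unexposed) = 234/2366 = 0.098901
PN = (p₁ − p₀)/p₁ = (0.29997 − 0.098901) / 0.29997 ≈ 0.67030.
Attributable cases ≈ PN × (exposed cases) = 0.67030 × 1022 ≈ 685.04.

about 685 cases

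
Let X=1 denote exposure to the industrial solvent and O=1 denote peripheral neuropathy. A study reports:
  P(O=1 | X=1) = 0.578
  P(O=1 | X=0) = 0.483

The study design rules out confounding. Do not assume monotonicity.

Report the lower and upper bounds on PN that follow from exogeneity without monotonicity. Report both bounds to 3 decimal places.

0.164 ≤ PN ≤ 0.894

Let p₁ = 0.578, p₀ = 0.483.
Under exogeneity alone the bounds on PN are max{0,(p₁−p₀)/p₁} ≤ PN ≤ min{1,(1−p₀)/p₁}.
  lower = (p₁ − p₀)/p₁ = 0.095 / 0.578 ≈ 0.1644
  upper = min{1, (1 − p₀)/p₁} = 0.517 / 0.578 ≈ 0.8945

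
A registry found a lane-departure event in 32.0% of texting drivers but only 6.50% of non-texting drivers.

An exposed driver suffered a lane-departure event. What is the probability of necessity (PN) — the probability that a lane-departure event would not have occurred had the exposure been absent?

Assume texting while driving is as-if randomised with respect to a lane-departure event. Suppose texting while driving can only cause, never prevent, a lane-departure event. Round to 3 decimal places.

PN ≈ 0.797

p₁ = 0.32, p₀ = 0.065.
Under exogeneity and monotonicity, PN = (p₁ − p₀) / p₁.
PN = (0.32 − 0.065) / 0.32 = 0.255 / 0.32 ≈ 0.7969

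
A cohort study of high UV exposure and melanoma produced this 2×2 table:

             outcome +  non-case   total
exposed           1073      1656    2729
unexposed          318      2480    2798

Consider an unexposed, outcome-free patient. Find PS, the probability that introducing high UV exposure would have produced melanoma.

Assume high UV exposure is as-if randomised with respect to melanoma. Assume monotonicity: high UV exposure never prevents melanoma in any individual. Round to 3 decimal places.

p₁ = P(outcome | exposed) = 1073/2729 = 0.39318
p₀ = P(outcome | unexposed) = 318/2798 = 0.11365
Under exogeneity and monotonicity, PS = (p₁ − p₀)/(1 − p₀).
PS = (0.39318 − 0.11365) / 0.88635 ≈ 0.3154

PS ≈ 0.315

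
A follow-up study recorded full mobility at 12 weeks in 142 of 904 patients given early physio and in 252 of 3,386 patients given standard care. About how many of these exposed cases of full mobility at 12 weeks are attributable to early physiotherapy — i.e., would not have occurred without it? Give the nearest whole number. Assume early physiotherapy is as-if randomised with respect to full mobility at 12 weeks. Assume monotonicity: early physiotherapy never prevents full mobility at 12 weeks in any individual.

about 75 cases

p₁ = P(outcome | exposed) = 142/904 = 0.15708
p₀ = P(outcome | unexposed) = 252/3386 = 0.074424
PN = (p₁ − p₀)/p₁ = (0.15708 − 0.074424) / 0.15708 ≈ 0.52620.
Attributable cases ≈ PN × (exposed cases) = 0.52620 × 142 ≈ 74.72.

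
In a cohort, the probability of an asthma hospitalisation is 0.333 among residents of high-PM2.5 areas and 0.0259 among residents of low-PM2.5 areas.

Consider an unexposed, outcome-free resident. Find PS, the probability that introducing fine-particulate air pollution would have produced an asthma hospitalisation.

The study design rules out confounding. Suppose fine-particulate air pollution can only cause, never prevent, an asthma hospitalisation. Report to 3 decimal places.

Let p₁ = 0.333, p₀ = 0.0259.
Under exogeneity and monotonicity, PS = (p₁ − p₀) / (1 − p₀).
PS = (0.333 − 0.0259) / (1 − 0.0259) = 0.3071 / 0.9741 ≈ 0.3153

PS ≈ 0.315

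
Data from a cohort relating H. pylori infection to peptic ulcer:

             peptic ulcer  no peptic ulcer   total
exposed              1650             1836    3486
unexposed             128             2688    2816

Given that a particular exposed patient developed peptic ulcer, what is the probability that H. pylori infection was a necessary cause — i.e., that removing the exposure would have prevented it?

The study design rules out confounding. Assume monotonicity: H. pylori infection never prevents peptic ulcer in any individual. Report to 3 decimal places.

p₁ = P(outcome | exposed) = 1650/3486 = 0.47332
p₀ = P(outcome | unexposed) = 128/2816 = 0.045455
Under exogeneity and monotonicity, PN = (p₁ − p₀)/p₁.
PN = (0.47332 − 0.045455) / 0.47332 ≈ 0.9040

PN ≈ 0.904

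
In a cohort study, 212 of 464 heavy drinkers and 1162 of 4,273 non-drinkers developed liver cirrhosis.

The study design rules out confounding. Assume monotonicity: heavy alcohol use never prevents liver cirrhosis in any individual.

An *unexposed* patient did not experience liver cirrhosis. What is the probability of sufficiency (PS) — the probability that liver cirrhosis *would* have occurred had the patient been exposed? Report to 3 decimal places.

p₁ = P(outcome | exposed) = 212/464 = 0.4569
p₀ = P(outcome | unexposed) = 1162/4273 = 0.27194
Under exogeneity and monotonicity, PS = (p₁ − p₀) / (1 − p₀).
PS = (0.4569 − 0.27194) / (1 − 0.27194) = 0.18496 / 0.72806 ≈ 0.2540

PS ≈ 0.254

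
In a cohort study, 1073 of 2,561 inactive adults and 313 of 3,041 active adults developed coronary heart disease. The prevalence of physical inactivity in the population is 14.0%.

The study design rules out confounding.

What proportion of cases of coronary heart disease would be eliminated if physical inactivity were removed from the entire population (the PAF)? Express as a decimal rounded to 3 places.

PAF ≈ 0.301

p₁ = P(outcome | exposed) = 1073/2561 = 0.41898
p₀ = P(outcome | unexposed) = 313/3041 = 0.10293
Overall risk P(Y=1) = π·p₁ + (1−π)·p₀ = 0.14×0.41898 + 0.86×0.10293 = 0.14717.
Under exogeneity, PAF = [P(Y=1) − p₀] / P(Y=1).
PAF = (0.14717 − 0.10293) / 0.14717 ≈ 0.3006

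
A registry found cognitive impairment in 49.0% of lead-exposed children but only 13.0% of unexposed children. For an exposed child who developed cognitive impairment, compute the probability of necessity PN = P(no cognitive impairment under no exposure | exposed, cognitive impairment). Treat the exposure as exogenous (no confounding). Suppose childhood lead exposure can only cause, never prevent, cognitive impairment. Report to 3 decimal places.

p₁ = 0.49, p₀ = 0.13.
Under exogeneity and monotonicity, PN = (p₁ − p₀) / p₁.
PN = (0.49 − 0.13) / 0.49 = 0.36 / 0.49 ≈ 0.7347

PN ≈ 0.735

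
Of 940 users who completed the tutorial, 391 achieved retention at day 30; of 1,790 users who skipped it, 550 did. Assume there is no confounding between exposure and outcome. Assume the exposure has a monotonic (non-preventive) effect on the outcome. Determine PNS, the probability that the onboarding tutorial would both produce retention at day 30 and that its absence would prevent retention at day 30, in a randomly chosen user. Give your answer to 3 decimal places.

PNS ≈ 0.109

p₁ = P(outcome | exposed) = 391/940 = 0.41596
p₀ = P(outcome | unexposed) = 550/1790 = 0.30726
Under exogeneity and monotonicity, PNS = p₁ − p₀.
PNS = 0.41596 − 0.30726 = 0.10869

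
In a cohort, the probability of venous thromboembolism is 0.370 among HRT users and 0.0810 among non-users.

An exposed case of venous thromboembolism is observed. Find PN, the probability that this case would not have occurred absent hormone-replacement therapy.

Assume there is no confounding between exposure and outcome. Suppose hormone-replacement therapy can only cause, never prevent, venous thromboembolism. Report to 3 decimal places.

PN ≈ 0.781

Let p₁ = 0.37, p₀ = 0.081.
Under exogeneity and monotonicity, PN = (p₁ − p₀) / p₁.
PN = (0.37 − 0.081) / 0.37 = 0.289 / 0.37 ≈ 0.7811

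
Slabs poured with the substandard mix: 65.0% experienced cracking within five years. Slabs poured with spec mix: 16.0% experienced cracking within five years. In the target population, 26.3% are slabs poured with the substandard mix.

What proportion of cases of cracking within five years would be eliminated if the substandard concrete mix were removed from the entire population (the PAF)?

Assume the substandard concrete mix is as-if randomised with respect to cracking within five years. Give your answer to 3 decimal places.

PAF ≈ 0.446

p₁ = 0.65, p₀ = 0.16.
Overall risk P(Y=1) = π·p₁ + (1−π)·p₀ = 0.263×0.65 + 0.737×0.16 = 0.28887.
Under exogeneity, PAF = [P(Y=1) − p₀] / P(Y=1).
PAF = (0.28887 − 0.16) / 0.28887 ≈ 0.4461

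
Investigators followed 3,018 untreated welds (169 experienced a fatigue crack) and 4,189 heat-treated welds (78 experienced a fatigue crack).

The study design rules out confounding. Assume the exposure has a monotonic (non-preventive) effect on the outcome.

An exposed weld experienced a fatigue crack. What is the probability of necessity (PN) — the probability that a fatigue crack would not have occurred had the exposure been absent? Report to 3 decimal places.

PN ≈ 0.667

p₁ = P(outcome | exposed) = 169/3018 = 0.055997
p₀ = P(outcome | unexposed) = 78/4189 = 0.01862
Under exogeneity and monotonicity, PN = (p₁ − p₀) / p₁.
PN = (0.055997 − 0.01862) / 0.055997 = 0.037377 / 0.055997 ≈ 0.6675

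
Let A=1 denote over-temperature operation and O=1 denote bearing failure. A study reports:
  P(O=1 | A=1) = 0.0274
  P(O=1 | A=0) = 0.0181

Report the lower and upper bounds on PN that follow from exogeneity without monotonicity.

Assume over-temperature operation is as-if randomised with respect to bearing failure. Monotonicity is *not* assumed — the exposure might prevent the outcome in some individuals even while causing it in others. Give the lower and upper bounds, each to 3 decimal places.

0.339 ≤ PN ≤ 1.000

Let p₁ = 0.0274, p₀ = 0.0181.
Under exogeneity alone the bounds on PN are max{0,(p₁−p₀)/p₁} ≤ PN ≤ min{1,(1−p₀)/p₁}.
  lower = (p₁ − p₀)/p₁ = 0.0093 / 0.0274 ≈ 0.3394
  upper = min{1, (1 − p₀)/p₁} = 0.9819 / 0.0274 ≈ 35.8358 → capped at 1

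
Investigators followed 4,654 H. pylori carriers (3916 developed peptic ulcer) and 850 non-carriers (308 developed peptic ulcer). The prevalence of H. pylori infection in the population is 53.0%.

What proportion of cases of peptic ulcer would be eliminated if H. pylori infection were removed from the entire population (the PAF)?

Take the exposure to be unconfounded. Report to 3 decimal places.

p₁ = P(outcome | exposed) = 3916/4654 = 0.84143
p₀ = P(outcome | unexposed) = 308/850 = 0.36235
Overall risk P(Y=1) = π·p₁ + (1−π)·p₀ = 0.53×0.84143 + 0.47×0.36235 = 0.61626.
Under exogeneity, PAF = [P(Y=1) − p₀] / P(Y=1).
PAF = (0.61626 − 0.36235) / 0.61626 ≈ 0.4120

PAF ≈ 0.412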